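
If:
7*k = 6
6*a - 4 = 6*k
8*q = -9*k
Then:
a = 32/21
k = 6/7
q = -27/28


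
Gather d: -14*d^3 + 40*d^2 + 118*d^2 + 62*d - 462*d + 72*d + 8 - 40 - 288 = -14*d^3 + 158*d^2 - 328*d - 320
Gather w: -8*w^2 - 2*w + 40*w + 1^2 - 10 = -8*w^2 + 38*w - 9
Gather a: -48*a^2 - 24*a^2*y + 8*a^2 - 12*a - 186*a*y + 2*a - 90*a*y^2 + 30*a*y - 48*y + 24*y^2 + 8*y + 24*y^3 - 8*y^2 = a^2*(-24*y - 40) + a*(-90*y^2 - 156*y - 10) + 24*y^3 + 16*y^2 - 40*y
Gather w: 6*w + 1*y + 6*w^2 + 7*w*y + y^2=6*w^2 + w*(7*y + 6) + y^2 + y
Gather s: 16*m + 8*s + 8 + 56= 16*m + 8*s + 64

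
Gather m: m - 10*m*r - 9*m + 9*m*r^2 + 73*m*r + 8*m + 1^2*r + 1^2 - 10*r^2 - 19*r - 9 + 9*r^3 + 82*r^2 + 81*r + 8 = m*(9*r^2 + 63*r) + 9*r^3 + 72*r^2 + 63*r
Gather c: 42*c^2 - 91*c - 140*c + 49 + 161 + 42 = 42*c^2 - 231*c + 252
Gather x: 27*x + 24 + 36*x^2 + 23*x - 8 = 36*x^2 + 50*x + 16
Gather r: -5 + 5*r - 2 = 5*r - 7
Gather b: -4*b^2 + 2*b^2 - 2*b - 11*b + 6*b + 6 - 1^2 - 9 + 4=-2*b^2 - 7*b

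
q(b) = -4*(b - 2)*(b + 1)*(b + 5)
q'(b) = -4*(b - 2)*(b + 1) - 4*(b - 2)*(b + 5) - 4*(b + 1)*(b + 5) = -12*b^2 - 32*b + 28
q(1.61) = 26.91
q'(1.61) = -54.63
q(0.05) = 41.36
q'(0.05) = 26.37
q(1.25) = 42.19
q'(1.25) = -30.75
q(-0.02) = 39.43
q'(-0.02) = 28.64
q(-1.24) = -11.70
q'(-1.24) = 49.23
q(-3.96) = -73.39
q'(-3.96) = -33.46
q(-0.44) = 24.92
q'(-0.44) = 39.76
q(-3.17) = -82.12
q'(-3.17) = 8.85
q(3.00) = -128.00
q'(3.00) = -176.00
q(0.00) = 40.00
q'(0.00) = 28.00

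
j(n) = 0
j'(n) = 0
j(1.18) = 0.00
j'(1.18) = 0.00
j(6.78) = 0.00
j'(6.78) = 0.00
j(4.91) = 0.00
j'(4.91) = 0.00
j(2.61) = 0.00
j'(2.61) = 0.00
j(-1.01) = 0.00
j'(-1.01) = 0.00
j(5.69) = 0.00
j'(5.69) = 0.00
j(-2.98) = 0.00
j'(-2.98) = 0.00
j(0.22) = 0.00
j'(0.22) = 0.00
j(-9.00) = 0.00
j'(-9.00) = 0.00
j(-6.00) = 0.00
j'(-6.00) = 0.00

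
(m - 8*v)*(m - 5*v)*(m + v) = m^3 - 12*m^2*v + 27*m*v^2 + 40*v^3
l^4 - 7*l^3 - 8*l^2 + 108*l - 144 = (l - 6)*(l - 3)*(l - 2)*(l + 4)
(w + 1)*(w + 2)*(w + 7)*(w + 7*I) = w^4 + 10*w^3 + 7*I*w^3 + 23*w^2 + 70*I*w^2 + 14*w + 161*I*w + 98*I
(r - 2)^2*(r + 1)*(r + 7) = r^4 + 4*r^3 - 21*r^2 + 4*r + 28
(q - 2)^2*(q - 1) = q^3 - 5*q^2 + 8*q - 4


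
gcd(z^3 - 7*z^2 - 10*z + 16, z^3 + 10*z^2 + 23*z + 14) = z + 2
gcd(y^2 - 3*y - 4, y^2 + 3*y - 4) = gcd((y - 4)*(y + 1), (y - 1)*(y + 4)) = 1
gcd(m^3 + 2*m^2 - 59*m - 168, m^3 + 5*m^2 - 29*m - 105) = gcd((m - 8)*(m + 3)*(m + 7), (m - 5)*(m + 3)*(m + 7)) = m^2 + 10*m + 21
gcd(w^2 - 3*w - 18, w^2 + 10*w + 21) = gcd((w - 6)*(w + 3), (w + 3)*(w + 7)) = w + 3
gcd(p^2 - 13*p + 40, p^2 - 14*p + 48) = p - 8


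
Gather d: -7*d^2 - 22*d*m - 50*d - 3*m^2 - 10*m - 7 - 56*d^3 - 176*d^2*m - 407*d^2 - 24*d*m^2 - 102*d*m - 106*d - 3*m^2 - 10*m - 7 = -56*d^3 + d^2*(-176*m - 414) + d*(-24*m^2 - 124*m - 156) - 6*m^2 - 20*m - 14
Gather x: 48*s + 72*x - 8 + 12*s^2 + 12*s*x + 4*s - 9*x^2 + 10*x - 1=12*s^2 + 52*s - 9*x^2 + x*(12*s + 82) - 9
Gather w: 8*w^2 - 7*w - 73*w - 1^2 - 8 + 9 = 8*w^2 - 80*w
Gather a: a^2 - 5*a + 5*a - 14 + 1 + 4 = a^2 - 9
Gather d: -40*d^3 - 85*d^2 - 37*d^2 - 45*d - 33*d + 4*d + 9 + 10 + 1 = -40*d^3 - 122*d^2 - 74*d + 20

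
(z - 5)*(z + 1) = z^2 - 4*z - 5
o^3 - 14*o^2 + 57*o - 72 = (o - 8)*(o - 3)^2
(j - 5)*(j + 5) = j^2 - 25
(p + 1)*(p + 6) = p^2 + 7*p + 6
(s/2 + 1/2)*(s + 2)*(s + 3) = s^3/2 + 3*s^2 + 11*s/2 + 3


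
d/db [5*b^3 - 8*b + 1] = 15*b^2 - 8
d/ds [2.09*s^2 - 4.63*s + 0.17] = 4.18*s - 4.63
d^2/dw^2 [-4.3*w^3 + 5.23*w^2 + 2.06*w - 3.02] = 10.46 - 25.8*w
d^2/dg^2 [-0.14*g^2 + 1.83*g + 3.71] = -0.280000000000000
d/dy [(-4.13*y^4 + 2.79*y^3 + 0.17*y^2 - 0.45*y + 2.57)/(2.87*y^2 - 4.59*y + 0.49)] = (-23.7062*y^5 + 64.8774*y^4 - 33.707*y^3 + 4.6125*y^2 - 14.5852*y + 11.5758)/(8.2369*y^4 - 26.3466*y^3 + 23.8807*y^2 - 4.4982*y + 0.2401)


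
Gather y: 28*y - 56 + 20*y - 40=48*y - 96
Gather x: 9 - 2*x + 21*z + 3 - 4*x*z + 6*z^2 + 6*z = x*(-4*z - 2) + 6*z^2 + 27*z + 12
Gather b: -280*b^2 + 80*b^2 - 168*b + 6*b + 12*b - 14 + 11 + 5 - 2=-200*b^2 - 150*b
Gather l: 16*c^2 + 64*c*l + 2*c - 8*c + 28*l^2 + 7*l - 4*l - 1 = 16*c^2 - 6*c + 28*l^2 + l*(64*c + 3) - 1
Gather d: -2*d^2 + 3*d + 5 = -2*d^2 + 3*d + 5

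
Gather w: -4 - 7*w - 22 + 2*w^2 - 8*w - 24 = 2*w^2 - 15*w - 50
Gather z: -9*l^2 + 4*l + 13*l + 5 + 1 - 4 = -9*l^2 + 17*l + 2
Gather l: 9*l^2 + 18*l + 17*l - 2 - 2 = 9*l^2 + 35*l - 4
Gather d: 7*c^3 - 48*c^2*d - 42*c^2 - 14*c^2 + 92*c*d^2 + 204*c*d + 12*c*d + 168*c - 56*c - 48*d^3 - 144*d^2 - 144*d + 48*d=7*c^3 - 56*c^2 + 112*c - 48*d^3 + d^2*(92*c - 144) + d*(-48*c^2 + 216*c - 96)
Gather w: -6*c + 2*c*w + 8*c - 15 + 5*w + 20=2*c + w*(2*c + 5) + 5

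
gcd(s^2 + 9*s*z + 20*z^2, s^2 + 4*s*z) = s + 4*z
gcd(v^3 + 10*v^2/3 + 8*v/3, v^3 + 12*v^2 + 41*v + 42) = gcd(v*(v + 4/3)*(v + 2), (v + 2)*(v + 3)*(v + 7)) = v + 2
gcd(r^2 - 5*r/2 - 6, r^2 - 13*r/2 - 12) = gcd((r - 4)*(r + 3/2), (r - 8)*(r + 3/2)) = r + 3/2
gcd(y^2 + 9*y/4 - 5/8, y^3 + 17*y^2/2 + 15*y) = y + 5/2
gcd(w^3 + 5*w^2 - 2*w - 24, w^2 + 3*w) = w + 3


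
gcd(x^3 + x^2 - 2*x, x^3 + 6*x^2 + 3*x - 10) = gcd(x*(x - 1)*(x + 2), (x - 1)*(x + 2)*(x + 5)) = x^2 + x - 2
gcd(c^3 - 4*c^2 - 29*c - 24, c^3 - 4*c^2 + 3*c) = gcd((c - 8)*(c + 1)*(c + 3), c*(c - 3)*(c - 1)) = 1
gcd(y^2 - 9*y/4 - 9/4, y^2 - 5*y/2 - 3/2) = y - 3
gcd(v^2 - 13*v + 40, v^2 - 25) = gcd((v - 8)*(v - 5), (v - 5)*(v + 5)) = v - 5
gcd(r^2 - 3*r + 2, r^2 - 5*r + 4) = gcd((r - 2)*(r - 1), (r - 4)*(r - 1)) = r - 1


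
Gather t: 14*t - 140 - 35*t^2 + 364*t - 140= -35*t^2 + 378*t - 280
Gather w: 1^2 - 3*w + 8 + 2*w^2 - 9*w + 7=2*w^2 - 12*w + 16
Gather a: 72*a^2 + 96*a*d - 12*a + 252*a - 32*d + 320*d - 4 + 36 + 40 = 72*a^2 + a*(96*d + 240) + 288*d + 72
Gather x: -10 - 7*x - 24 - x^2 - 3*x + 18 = -x^2 - 10*x - 16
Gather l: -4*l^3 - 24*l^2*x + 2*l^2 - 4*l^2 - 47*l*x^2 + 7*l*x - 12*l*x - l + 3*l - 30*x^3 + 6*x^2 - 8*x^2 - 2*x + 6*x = -4*l^3 + l^2*(-24*x - 2) + l*(-47*x^2 - 5*x + 2) - 30*x^3 - 2*x^2 + 4*x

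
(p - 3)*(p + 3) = p^2 - 9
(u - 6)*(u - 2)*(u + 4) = u^3 - 4*u^2 - 20*u + 48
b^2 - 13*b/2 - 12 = (b - 8)*(b + 3/2)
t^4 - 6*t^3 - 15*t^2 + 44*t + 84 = (t - 7)*(t - 3)*(t + 2)^2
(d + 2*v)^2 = d^2 + 4*d*v + 4*v^2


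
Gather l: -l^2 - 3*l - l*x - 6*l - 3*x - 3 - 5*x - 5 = -l^2 + l*(-x - 9) - 8*x - 8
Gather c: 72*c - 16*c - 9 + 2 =56*c - 7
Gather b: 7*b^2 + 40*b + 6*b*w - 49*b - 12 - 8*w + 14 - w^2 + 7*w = 7*b^2 + b*(6*w - 9) - w^2 - w + 2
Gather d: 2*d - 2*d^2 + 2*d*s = -2*d^2 + d*(2*s + 2)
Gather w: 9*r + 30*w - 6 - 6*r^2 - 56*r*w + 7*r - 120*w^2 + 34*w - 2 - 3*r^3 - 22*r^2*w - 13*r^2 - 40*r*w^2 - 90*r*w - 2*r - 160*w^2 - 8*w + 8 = -3*r^3 - 19*r^2 + 14*r + w^2*(-40*r - 280) + w*(-22*r^2 - 146*r + 56)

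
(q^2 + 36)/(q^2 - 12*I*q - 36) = (q + 6*I)/(q - 6*I)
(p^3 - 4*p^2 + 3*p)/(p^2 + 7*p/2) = 2*(p^2 - 4*p + 3)/(2*p + 7)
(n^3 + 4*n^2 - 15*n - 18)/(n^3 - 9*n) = (n^2 + 7*n + 6)/(n*(n + 3))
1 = 1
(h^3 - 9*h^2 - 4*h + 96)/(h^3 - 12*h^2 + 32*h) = (h + 3)/h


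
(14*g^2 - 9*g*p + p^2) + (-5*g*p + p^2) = 14*g^2 - 14*g*p + 2*p^2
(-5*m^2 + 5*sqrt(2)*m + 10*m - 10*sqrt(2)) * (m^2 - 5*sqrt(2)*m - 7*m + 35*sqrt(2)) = -5*m^4 + 30*sqrt(2)*m^3 + 45*m^3 - 270*sqrt(2)*m^2 - 120*m^2 + 450*m + 420*sqrt(2)*m - 700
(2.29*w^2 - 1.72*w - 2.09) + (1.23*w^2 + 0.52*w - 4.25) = 3.52*w^2 - 1.2*w - 6.34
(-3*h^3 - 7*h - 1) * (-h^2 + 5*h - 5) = 3*h^5 - 15*h^4 + 22*h^3 - 34*h^2 + 30*h + 5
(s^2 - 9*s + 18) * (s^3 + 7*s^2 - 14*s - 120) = s^5 - 2*s^4 - 59*s^3 + 132*s^2 + 828*s - 2160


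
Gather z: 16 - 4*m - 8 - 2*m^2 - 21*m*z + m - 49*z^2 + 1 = -2*m^2 - 21*m*z - 3*m - 49*z^2 + 9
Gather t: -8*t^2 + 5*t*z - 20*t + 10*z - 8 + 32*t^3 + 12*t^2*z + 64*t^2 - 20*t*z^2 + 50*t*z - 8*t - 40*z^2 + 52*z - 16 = 32*t^3 + t^2*(12*z + 56) + t*(-20*z^2 + 55*z - 28) - 40*z^2 + 62*z - 24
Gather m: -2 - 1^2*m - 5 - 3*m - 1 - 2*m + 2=-6*m - 6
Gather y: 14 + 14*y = 14*y + 14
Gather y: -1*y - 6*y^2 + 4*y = -6*y^2 + 3*y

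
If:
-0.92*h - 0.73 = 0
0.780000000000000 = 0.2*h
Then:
No Solution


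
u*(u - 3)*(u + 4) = u^3 + u^2 - 12*u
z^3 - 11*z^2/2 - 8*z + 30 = (z - 6)*(z - 2)*(z + 5/2)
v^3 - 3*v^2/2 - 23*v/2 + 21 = (v - 3)*(v - 2)*(v + 7/2)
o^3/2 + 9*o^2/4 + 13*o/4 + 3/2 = (o/2 + 1/2)*(o + 3/2)*(o + 2)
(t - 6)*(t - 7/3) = t^2 - 25*t/3 + 14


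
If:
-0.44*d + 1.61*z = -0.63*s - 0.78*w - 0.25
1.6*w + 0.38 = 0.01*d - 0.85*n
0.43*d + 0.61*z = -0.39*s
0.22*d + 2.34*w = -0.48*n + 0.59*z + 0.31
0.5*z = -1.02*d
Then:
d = 0.17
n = -0.82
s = 0.35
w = 0.20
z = -0.34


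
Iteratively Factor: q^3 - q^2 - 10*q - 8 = (q + 1)*(q^2 - 2*q - 8) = (q + 1)*(q + 2)*(q - 4)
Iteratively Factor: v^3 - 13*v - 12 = (v + 1)*(v^2 - v - 12) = (v - 4)*(v + 1)*(v + 3)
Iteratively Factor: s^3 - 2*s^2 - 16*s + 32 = (s - 2)*(s^2 - 16) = (s - 4)*(s - 2)*(s + 4)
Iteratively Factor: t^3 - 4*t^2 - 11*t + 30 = (t + 3)*(t^2 - 7*t + 10) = (t - 2)*(t + 3)*(t - 5)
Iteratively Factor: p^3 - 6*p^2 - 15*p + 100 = (p - 5)*(p^2 - p - 20) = (p - 5)^2*(p + 4)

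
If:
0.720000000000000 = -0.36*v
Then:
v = -2.00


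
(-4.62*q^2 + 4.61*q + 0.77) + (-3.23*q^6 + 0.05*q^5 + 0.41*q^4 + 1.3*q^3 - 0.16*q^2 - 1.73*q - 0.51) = -3.23*q^6 + 0.05*q^5 + 0.41*q^4 + 1.3*q^3 - 4.78*q^2 + 2.88*q + 0.26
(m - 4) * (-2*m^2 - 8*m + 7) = -2*m^3 + 39*m - 28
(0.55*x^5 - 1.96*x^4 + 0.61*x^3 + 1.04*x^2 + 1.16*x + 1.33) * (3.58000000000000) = 1.969*x^5 - 7.0168*x^4 + 2.1838*x^3 + 3.7232*x^2 + 4.1528*x + 4.7614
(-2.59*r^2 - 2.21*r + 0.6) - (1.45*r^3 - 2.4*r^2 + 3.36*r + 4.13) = -1.45*r^3 - 0.19*r^2 - 5.57*r - 3.53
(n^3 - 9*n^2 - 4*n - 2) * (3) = 3*n^3 - 27*n^2 - 12*n - 6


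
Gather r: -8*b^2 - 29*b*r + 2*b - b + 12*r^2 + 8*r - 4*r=-8*b^2 + b + 12*r^2 + r*(4 - 29*b)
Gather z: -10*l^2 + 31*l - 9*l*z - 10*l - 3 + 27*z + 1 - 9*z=-10*l^2 + 21*l + z*(18 - 9*l) - 2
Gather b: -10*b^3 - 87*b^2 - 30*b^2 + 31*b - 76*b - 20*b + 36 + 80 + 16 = -10*b^3 - 117*b^2 - 65*b + 132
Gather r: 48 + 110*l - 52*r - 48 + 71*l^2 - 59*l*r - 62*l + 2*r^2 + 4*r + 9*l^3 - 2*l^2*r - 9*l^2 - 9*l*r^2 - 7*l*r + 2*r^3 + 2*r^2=9*l^3 + 62*l^2 + 48*l + 2*r^3 + r^2*(4 - 9*l) + r*(-2*l^2 - 66*l - 48)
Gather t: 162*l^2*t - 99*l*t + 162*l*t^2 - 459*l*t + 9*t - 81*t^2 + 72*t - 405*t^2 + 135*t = t^2*(162*l - 486) + t*(162*l^2 - 558*l + 216)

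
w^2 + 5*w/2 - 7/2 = (w - 1)*(w + 7/2)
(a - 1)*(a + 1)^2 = a^3 + a^2 - a - 1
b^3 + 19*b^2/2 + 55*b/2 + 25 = (b + 2)*(b + 5/2)*(b + 5)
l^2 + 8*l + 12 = (l + 2)*(l + 6)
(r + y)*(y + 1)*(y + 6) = r*y^2 + 7*r*y + 6*r + y^3 + 7*y^2 + 6*y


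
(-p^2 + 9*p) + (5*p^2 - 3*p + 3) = 4*p^2 + 6*p + 3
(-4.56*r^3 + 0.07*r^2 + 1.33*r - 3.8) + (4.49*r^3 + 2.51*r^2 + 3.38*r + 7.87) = -0.0699999999999994*r^3 + 2.58*r^2 + 4.71*r + 4.07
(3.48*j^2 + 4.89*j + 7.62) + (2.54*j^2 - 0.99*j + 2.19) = 6.02*j^2 + 3.9*j + 9.81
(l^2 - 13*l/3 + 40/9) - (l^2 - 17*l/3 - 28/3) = 4*l/3 + 124/9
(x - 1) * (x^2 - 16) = x^3 - x^2 - 16*x + 16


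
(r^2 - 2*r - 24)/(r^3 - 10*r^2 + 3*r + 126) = (r + 4)/(r^2 - 4*r - 21)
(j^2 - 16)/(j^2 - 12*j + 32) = (j + 4)/(j - 8)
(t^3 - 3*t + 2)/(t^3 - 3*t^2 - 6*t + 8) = (t - 1)/(t - 4)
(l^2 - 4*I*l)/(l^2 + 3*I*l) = (l - 4*I)/(l + 3*I)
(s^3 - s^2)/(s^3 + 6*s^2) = (s - 1)/(s + 6)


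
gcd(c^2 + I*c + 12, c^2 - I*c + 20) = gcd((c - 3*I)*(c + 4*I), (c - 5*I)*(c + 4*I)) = c + 4*I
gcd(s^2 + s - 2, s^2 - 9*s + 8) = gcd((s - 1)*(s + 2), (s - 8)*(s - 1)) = s - 1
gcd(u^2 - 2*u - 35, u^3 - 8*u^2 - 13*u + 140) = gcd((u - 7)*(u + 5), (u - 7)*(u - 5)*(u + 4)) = u - 7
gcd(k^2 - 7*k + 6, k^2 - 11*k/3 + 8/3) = k - 1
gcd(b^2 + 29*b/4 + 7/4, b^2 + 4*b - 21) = b + 7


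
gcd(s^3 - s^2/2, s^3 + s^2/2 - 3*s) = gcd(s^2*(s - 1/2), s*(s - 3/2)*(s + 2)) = s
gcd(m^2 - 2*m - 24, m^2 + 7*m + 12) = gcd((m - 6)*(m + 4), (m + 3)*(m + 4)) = m + 4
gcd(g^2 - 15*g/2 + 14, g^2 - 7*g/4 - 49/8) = g - 7/2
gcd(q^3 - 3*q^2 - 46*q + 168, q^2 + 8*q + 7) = q + 7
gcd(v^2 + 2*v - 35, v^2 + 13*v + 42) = v + 7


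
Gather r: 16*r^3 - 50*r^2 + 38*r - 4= 16*r^3 - 50*r^2 + 38*r - 4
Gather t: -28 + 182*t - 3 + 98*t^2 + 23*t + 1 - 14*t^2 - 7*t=84*t^2 + 198*t - 30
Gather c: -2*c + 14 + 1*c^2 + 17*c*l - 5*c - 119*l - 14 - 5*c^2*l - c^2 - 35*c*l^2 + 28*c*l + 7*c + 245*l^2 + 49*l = -5*c^2*l + c*(-35*l^2 + 45*l) + 245*l^2 - 70*l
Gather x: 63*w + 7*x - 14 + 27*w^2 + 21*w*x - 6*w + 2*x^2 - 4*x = 27*w^2 + 57*w + 2*x^2 + x*(21*w + 3) - 14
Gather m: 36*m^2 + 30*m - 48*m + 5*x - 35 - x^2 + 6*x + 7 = 36*m^2 - 18*m - x^2 + 11*x - 28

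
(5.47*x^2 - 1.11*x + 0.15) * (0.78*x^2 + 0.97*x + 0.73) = 4.2666*x^4 + 4.4401*x^3 + 3.0334*x^2 - 0.6648*x + 0.1095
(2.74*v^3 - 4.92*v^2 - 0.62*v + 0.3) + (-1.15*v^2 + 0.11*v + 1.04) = 2.74*v^3 - 6.07*v^2 - 0.51*v + 1.34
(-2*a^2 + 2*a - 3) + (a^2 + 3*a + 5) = -a^2 + 5*a + 2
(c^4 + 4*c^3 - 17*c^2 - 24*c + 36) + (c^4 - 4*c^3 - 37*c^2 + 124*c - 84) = 2*c^4 - 54*c^2 + 100*c - 48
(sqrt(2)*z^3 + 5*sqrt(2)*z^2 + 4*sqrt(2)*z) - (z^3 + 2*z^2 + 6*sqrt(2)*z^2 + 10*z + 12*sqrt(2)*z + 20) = -z^3 + sqrt(2)*z^3 - 2*z^2 - sqrt(2)*z^2 - 8*sqrt(2)*z - 10*z - 20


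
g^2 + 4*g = g*(g + 4)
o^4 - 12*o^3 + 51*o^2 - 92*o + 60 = (o - 5)*(o - 3)*(o - 2)^2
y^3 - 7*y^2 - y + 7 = (y - 7)*(y - 1)*(y + 1)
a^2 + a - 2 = (a - 1)*(a + 2)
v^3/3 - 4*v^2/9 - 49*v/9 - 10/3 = (v/3 + 1)*(v - 5)*(v + 2/3)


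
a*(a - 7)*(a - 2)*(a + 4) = a^4 - 5*a^3 - 22*a^2 + 56*a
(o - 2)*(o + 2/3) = o^2 - 4*o/3 - 4/3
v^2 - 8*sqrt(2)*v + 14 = (v - 7*sqrt(2))*(v - sqrt(2))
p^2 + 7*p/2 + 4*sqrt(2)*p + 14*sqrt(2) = (p + 7/2)*(p + 4*sqrt(2))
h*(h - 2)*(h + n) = h^3 + h^2*n - 2*h^2 - 2*h*n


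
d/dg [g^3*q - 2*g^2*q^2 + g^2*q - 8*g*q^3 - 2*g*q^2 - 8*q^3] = q*(3*g^2 - 4*g*q + 2*g - 8*q^2 - 2*q)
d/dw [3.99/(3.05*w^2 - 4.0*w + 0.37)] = (15.96 - 24.339*w)/(3.05*w^2 - 4.0*w + 0.37)^2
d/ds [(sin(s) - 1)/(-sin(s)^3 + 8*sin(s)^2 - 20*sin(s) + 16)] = (-7*sin(s) - cos(2*s) + 3)*cos(s)/((sin(s) - 4)^2*(sin(s) - 2)^3)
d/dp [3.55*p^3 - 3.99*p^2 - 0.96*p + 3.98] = 10.65*p^2 - 7.98*p - 0.96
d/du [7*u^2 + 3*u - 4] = 14*u + 3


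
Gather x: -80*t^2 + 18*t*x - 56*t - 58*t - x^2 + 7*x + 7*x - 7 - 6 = -80*t^2 - 114*t - x^2 + x*(18*t + 14) - 13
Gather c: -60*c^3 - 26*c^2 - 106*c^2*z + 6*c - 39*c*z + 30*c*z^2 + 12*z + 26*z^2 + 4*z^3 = -60*c^3 + c^2*(-106*z - 26) + c*(30*z^2 - 39*z + 6) + 4*z^3 + 26*z^2 + 12*z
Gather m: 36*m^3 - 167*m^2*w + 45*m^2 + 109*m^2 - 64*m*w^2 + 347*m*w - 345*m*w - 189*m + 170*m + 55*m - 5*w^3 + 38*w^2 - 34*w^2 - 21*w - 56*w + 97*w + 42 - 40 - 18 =36*m^3 + m^2*(154 - 167*w) + m*(-64*w^2 + 2*w + 36) - 5*w^3 + 4*w^2 + 20*w - 16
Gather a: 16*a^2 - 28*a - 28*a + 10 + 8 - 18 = 16*a^2 - 56*a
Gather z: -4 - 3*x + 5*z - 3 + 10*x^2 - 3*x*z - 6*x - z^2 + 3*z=10*x^2 - 9*x - z^2 + z*(8 - 3*x) - 7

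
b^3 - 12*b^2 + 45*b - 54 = (b - 6)*(b - 3)^2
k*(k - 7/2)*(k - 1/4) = k^3 - 15*k^2/4 + 7*k/8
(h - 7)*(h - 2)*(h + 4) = h^3 - 5*h^2 - 22*h + 56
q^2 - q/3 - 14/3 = (q - 7/3)*(q + 2)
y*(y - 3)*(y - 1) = y^3 - 4*y^2 + 3*y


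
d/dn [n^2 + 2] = 2*n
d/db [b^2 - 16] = 2*b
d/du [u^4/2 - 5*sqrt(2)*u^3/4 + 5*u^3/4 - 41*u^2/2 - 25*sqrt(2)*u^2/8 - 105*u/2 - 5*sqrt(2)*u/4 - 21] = 2*u^3 - 15*sqrt(2)*u^2/4 + 15*u^2/4 - 41*u - 25*sqrt(2)*u/4 - 105/2 - 5*sqrt(2)/4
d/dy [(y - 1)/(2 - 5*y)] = -3/(5*y - 2)^2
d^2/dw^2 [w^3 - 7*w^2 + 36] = 6*w - 14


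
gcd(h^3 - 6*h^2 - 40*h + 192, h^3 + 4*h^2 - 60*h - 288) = h^2 - 2*h - 48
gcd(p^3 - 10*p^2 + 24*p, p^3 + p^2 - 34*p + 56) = p - 4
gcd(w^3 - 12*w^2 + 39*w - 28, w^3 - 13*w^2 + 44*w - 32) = w^2 - 5*w + 4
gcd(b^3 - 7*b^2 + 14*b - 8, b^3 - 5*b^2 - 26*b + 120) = b - 4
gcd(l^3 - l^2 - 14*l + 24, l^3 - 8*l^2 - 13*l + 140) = l + 4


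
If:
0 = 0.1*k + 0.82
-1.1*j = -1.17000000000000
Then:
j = 1.06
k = -8.20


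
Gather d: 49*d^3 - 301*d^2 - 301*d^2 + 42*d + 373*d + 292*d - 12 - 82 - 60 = 49*d^3 - 602*d^2 + 707*d - 154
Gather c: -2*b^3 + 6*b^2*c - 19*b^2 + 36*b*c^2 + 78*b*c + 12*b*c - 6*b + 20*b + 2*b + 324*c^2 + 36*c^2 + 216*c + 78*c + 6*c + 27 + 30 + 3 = -2*b^3 - 19*b^2 + 16*b + c^2*(36*b + 360) + c*(6*b^2 + 90*b + 300) + 60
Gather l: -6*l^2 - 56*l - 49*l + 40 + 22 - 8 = -6*l^2 - 105*l + 54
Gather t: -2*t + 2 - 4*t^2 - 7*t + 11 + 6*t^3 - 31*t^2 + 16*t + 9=6*t^3 - 35*t^2 + 7*t + 22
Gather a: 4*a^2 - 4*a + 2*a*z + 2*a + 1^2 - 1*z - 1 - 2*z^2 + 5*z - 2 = 4*a^2 + a*(2*z - 2) - 2*z^2 + 4*z - 2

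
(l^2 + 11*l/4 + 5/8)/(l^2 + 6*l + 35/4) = (4*l + 1)/(2*(2*l + 7))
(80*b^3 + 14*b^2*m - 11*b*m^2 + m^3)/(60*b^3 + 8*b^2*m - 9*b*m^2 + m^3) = (8*b - m)/(6*b - m)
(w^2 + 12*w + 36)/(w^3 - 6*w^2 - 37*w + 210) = (w + 6)/(w^2 - 12*w + 35)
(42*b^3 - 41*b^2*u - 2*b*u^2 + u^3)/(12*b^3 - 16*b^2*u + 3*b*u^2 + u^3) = (-7*b + u)/(-2*b + u)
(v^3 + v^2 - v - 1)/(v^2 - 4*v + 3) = (v^2 + 2*v + 1)/(v - 3)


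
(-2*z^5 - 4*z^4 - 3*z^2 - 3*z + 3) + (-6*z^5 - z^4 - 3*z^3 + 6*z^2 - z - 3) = -8*z^5 - 5*z^4 - 3*z^3 + 3*z^2 - 4*z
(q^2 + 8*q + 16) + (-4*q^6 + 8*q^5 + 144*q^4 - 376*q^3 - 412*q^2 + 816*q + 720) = -4*q^6 + 8*q^5 + 144*q^4 - 376*q^3 - 411*q^2 + 824*q + 736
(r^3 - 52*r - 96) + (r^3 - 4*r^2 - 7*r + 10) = 2*r^3 - 4*r^2 - 59*r - 86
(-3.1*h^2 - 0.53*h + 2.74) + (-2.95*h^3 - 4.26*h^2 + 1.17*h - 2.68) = -2.95*h^3 - 7.36*h^2 + 0.64*h + 0.0600000000000001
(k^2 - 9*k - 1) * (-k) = -k^3 + 9*k^2 + k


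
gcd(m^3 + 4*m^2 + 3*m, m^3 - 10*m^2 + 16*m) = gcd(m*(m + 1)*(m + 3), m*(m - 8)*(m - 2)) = m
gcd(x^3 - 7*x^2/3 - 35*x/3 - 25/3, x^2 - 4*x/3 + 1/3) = 1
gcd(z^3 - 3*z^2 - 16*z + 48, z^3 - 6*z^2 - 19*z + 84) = z^2 + z - 12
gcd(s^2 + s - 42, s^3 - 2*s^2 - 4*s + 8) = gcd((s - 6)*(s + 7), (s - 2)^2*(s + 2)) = 1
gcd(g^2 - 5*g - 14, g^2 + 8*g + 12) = g + 2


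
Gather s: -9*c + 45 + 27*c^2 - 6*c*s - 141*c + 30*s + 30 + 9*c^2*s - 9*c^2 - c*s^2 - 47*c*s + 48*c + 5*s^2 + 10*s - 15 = 18*c^2 - 102*c + s^2*(5 - c) + s*(9*c^2 - 53*c + 40) + 60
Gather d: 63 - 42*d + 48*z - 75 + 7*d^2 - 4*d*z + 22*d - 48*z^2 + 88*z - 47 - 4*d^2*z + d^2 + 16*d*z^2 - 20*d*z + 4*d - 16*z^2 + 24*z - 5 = d^2*(8 - 4*z) + d*(16*z^2 - 24*z - 16) - 64*z^2 + 160*z - 64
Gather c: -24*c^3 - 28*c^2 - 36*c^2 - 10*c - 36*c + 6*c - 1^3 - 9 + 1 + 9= -24*c^3 - 64*c^2 - 40*c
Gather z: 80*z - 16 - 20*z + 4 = 60*z - 12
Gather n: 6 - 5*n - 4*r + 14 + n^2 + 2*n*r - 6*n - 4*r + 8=n^2 + n*(2*r - 11) - 8*r + 28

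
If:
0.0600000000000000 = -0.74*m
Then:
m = -0.08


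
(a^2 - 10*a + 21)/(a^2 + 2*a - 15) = (a - 7)/(a + 5)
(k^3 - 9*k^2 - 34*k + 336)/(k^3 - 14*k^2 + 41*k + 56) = (k + 6)/(k + 1)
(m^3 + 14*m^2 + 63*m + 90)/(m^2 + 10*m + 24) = (m^2 + 8*m + 15)/(m + 4)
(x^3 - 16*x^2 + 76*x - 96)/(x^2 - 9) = (x^3 - 16*x^2 + 76*x - 96)/(x^2 - 9)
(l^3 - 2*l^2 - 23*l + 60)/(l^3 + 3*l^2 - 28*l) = (l^2 + 2*l - 15)/(l*(l + 7))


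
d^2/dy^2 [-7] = 0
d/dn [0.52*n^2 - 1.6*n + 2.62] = 1.04*n - 1.6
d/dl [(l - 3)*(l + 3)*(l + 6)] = 3*l^2 + 12*l - 9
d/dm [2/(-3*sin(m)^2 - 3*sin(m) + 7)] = 6*(2*sin(m) + 1)*cos(m)/(3*sin(m)^2 + 3*sin(m) - 7)^2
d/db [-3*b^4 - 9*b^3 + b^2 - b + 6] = -12*b^3 - 27*b^2 + 2*b - 1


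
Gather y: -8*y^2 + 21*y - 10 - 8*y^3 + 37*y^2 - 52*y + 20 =-8*y^3 + 29*y^2 - 31*y + 10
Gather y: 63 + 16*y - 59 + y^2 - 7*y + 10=y^2 + 9*y + 14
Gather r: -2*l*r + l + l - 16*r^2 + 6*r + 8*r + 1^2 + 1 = 2*l - 16*r^2 + r*(14 - 2*l) + 2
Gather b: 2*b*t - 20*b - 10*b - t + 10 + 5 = b*(2*t - 30) - t + 15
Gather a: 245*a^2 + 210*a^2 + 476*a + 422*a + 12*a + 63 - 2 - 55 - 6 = 455*a^2 + 910*a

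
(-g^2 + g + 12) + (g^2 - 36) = g - 24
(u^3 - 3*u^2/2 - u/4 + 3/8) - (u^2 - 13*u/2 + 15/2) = u^3 - 5*u^2/2 + 25*u/4 - 57/8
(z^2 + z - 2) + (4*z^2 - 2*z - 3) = 5*z^2 - z - 5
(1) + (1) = 2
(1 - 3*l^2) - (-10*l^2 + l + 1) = 7*l^2 - l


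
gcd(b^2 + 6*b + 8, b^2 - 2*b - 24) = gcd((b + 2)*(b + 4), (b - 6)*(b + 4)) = b + 4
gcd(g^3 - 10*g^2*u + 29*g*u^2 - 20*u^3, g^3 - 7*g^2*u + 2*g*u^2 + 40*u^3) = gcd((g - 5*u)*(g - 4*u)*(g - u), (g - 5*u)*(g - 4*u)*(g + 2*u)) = g^2 - 9*g*u + 20*u^2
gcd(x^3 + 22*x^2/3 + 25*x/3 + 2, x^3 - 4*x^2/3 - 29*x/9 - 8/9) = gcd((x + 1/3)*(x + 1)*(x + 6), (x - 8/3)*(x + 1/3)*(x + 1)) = x^2 + 4*x/3 + 1/3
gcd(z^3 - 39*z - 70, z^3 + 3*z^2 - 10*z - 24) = z + 2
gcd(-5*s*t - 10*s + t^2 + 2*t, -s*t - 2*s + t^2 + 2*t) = t + 2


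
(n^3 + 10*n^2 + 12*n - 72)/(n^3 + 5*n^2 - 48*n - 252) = (n - 2)/(n - 7)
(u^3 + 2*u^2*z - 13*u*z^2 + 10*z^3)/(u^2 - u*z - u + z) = (u^2 + 3*u*z - 10*z^2)/(u - 1)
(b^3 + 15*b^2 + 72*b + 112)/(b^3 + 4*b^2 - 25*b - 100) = (b^2 + 11*b + 28)/(b^2 - 25)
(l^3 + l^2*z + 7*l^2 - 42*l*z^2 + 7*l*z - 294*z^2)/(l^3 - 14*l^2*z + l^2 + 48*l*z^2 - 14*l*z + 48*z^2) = (-l^2 - 7*l*z - 7*l - 49*z)/(-l^2 + 8*l*z - l + 8*z)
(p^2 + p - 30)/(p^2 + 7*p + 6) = (p - 5)/(p + 1)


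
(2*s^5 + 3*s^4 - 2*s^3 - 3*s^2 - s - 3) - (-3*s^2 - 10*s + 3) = 2*s^5 + 3*s^4 - 2*s^3 + 9*s - 6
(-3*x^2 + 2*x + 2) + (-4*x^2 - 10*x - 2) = -7*x^2 - 8*x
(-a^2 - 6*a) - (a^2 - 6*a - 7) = 7 - 2*a^2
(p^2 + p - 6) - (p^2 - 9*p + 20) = 10*p - 26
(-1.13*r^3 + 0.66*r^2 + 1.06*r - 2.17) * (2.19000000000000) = -2.4747*r^3 + 1.4454*r^2 + 2.3214*r - 4.7523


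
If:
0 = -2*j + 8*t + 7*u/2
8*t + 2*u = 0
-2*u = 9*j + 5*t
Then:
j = 0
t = 0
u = 0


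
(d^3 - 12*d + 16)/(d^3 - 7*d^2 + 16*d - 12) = (d + 4)/(d - 3)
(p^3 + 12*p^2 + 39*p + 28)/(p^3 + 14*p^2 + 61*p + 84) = (p + 1)/(p + 3)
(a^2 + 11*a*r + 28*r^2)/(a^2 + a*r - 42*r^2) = (-a - 4*r)/(-a + 6*r)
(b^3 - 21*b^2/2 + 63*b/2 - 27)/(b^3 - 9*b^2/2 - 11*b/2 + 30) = (2*b^2 - 15*b + 18)/(2*b^2 - 3*b - 20)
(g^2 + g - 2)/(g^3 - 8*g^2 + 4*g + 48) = (g - 1)/(g^2 - 10*g + 24)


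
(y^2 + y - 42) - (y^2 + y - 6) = -36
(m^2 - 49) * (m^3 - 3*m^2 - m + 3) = m^5 - 3*m^4 - 50*m^3 + 150*m^2 + 49*m - 147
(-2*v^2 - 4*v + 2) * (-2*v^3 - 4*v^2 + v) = 4*v^5 + 16*v^4 + 10*v^3 - 12*v^2 + 2*v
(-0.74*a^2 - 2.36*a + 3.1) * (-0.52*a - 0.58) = 0.3848*a^3 + 1.6564*a^2 - 0.2432*a - 1.798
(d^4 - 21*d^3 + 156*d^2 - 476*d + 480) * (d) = d^5 - 21*d^4 + 156*d^3 - 476*d^2 + 480*d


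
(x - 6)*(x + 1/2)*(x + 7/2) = x^3 - 2*x^2 - 89*x/4 - 21/2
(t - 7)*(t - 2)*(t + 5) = t^3 - 4*t^2 - 31*t + 70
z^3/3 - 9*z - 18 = (z/3 + 1)*(z - 6)*(z + 3)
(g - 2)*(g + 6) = g^2 + 4*g - 12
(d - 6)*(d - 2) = d^2 - 8*d + 12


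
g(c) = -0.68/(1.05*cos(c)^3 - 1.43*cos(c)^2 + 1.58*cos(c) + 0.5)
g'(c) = -0.68*(3.15*sin(c)*cos(c)^2 - 2.86*sin(c)*cos(c) + 1.58*sin(c))/(1.05*cos(c)^3 - 1.43*cos(c)^2 + 1.58*cos(c) + 0.5)^2 = (-2.142*cos(c)^2 + 1.9448*cos(c) - 1.0744)*sin(c)/(1.05*cos(c)^3 - 1.43*cos(c)^2 + 1.58*cos(c) + 0.5)^2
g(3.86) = 0.35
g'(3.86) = 0.65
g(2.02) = 1.26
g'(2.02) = -7.13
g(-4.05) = 0.54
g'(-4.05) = -1.54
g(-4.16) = 0.78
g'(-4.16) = -2.99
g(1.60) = -1.50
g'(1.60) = -5.53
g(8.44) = 0.69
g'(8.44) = -2.39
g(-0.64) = -0.49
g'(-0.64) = 0.28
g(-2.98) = 0.20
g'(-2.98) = 0.07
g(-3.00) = 0.20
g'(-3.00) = 0.06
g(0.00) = -0.40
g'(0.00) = 0.00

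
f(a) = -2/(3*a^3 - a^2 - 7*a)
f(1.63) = 1.86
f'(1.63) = 23.64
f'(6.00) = 0.00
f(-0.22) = -1.37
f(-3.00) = 0.03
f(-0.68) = -0.60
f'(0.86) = -0.18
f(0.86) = 0.41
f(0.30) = 0.95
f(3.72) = -0.02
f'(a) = -2*(-9*a^2 + 2*a + 7)/(3*a^3 - a^2 - 7*a)^2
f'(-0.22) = -5.75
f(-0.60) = -0.63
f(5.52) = -0.00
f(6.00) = 0.00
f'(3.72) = 0.02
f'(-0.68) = -0.26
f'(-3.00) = 0.03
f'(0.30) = -3.05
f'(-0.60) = -0.50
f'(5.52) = 0.00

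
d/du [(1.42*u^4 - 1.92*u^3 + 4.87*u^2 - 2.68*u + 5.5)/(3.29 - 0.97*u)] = (-4.1322*u^4 + 22.412*u^3 - 23.6743*u^2 + 32.0446*u - 3.4822)/(0.9409*u^2 - 6.3826*u + 10.8241)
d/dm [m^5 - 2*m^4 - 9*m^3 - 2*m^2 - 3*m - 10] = 5*m^4 - 8*m^3 - 27*m^2 - 4*m - 3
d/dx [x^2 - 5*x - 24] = 2*x - 5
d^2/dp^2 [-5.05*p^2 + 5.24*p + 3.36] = -10.1000000000000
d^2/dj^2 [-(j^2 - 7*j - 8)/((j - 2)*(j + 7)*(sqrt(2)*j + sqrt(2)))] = sqrt(2)*(-j^3 + 24*j^2 + 78*j + 242)/(j^6 + 15*j^5 + 33*j^4 - 295*j^3 - 462*j^2 + 2940*j - 2744)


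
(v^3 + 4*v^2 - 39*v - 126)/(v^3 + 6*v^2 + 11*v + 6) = (v^2 + v - 42)/(v^2 + 3*v + 2)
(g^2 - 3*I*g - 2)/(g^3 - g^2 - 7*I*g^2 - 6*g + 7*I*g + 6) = (g - 2*I)/(g^2 - g*(1 + 6*I) + 6*I)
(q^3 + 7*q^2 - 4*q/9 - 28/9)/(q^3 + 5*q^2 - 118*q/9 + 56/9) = (3*q + 2)/(3*q - 4)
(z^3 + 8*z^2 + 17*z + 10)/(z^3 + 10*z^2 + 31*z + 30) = (z + 1)/(z + 3)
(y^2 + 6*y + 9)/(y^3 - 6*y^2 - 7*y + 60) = (y + 3)/(y^2 - 9*y + 20)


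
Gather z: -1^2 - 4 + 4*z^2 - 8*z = 4*z^2 - 8*z - 5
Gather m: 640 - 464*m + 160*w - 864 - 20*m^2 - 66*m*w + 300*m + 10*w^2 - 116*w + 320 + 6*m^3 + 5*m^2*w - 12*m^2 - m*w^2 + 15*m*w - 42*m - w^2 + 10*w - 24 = 6*m^3 + m^2*(5*w - 32) + m*(-w^2 - 51*w - 206) + 9*w^2 + 54*w + 72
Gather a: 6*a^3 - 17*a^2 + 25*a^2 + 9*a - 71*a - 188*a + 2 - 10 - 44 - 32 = 6*a^3 + 8*a^2 - 250*a - 84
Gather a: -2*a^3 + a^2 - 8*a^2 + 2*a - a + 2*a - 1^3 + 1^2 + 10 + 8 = -2*a^3 - 7*a^2 + 3*a + 18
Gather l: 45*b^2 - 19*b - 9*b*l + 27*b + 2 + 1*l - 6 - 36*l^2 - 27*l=45*b^2 + 8*b - 36*l^2 + l*(-9*b - 26) - 4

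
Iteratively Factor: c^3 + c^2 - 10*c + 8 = (c - 2)*(c^2 + 3*c - 4) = (c - 2)*(c - 1)*(c + 4)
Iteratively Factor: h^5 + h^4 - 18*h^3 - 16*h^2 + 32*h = (h - 4)*(h^4 + 5*h^3 + 2*h^2 - 8*h) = (h - 4)*(h + 2)*(h^3 + 3*h^2 - 4*h) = (h - 4)*(h + 2)*(h + 4)*(h^2 - h) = h*(h - 4)*(h + 2)*(h + 4)*(h - 1)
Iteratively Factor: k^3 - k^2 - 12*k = (k - 4)*(k^2 + 3*k) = (k - 4)*(k + 3)*(k)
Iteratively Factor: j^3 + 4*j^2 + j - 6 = (j + 2)*(j^2 + 2*j - 3) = (j + 2)*(j + 3)*(j - 1)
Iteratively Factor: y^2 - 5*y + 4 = (y - 1)*(y - 4)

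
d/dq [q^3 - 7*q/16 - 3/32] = 3*q^2 - 7/16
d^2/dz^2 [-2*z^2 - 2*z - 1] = -4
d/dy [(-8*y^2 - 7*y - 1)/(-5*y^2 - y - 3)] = (-27*y^2 + 38*y + 20)/(25*y^4 + 10*y^3 + 31*y^2 + 6*y + 9)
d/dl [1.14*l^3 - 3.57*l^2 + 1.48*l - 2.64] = 3.42*l^2 - 7.14*l + 1.48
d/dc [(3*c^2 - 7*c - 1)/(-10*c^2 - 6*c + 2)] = (-22*c^2 - 2*c - 5)/(25*c^4 + 30*c^3 - c^2 - 6*c + 1)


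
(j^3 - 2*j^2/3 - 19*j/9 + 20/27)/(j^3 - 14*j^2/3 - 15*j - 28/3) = (j^2 - 2*j + 5/9)/(j^2 - 6*j - 7)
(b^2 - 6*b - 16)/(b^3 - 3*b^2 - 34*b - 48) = 1/(b + 3)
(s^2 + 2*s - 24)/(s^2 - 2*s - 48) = (s - 4)/(s - 8)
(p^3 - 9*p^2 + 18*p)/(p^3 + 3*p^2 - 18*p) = (p - 6)/(p + 6)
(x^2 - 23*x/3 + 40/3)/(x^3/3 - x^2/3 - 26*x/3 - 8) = (-3*x^2 + 23*x - 40)/(-x^3 + x^2 + 26*x + 24)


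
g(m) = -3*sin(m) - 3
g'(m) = -3*cos(m)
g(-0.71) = -1.04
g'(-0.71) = -2.28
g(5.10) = -0.22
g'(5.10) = -1.13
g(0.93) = -5.40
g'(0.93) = -1.79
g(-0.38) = -1.89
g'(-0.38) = -2.79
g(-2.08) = -0.38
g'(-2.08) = 1.46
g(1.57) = -6.00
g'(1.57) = -0.00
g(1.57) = -6.00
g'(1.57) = -0.00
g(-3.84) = -4.93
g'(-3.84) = 2.30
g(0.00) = -3.00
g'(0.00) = -3.00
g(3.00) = -3.42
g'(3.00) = 2.97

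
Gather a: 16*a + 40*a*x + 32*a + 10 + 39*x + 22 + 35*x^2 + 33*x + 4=a*(40*x + 48) + 35*x^2 + 72*x + 36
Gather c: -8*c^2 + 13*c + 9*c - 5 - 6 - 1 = -8*c^2 + 22*c - 12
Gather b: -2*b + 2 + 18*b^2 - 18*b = 18*b^2 - 20*b + 2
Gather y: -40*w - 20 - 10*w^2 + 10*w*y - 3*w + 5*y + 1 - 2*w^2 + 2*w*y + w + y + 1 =-12*w^2 - 42*w + y*(12*w + 6) - 18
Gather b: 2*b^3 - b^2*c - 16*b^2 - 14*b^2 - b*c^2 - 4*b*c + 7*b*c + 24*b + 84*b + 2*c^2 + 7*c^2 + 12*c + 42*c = 2*b^3 + b^2*(-c - 30) + b*(-c^2 + 3*c + 108) + 9*c^2 + 54*c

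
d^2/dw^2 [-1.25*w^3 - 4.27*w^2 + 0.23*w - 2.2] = -7.5*w - 8.54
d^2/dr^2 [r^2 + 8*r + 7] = 2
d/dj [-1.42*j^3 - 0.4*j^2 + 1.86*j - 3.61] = -4.26*j^2 - 0.8*j + 1.86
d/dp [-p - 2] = -1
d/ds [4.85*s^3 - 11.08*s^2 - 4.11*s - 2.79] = 14.55*s^2 - 22.16*s - 4.11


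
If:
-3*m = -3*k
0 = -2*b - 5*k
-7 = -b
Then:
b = 7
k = -14/5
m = -14/5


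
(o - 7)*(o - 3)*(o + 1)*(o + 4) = o^4 - 5*o^3 - 25*o^2 + 65*o + 84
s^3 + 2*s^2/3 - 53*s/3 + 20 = (s - 3)*(s - 4/3)*(s + 5)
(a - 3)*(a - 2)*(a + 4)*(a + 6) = a^4 + 5*a^3 - 20*a^2 - 60*a + 144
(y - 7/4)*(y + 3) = y^2 + 5*y/4 - 21/4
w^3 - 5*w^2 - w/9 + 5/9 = (w - 5)*(w - 1/3)*(w + 1/3)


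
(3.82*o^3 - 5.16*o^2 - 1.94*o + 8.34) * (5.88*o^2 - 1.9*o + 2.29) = 22.4616*o^5 - 37.5988*o^4 + 7.1446*o^3 + 40.9088*o^2 - 20.2886*o + 19.0986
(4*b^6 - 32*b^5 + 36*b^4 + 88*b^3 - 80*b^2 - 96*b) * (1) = 4*b^6 - 32*b^5 + 36*b^4 + 88*b^3 - 80*b^2 - 96*b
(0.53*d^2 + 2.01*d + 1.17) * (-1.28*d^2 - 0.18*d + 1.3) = -0.6784*d^4 - 2.6682*d^3 - 1.1704*d^2 + 2.4024*d + 1.521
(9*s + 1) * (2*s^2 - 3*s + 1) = 18*s^3 - 25*s^2 + 6*s + 1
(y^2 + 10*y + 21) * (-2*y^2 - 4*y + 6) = -2*y^4 - 24*y^3 - 76*y^2 - 24*y + 126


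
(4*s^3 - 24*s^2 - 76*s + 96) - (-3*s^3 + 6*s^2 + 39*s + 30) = 7*s^3 - 30*s^2 - 115*s + 66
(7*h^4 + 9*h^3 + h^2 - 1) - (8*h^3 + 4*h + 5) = 7*h^4 + h^3 + h^2 - 4*h - 6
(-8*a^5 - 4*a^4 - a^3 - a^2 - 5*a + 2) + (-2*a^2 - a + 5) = -8*a^5 - 4*a^4 - a^3 - 3*a^2 - 6*a + 7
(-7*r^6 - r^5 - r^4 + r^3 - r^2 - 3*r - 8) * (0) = 0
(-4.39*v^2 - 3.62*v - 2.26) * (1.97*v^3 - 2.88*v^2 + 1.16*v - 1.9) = -8.6483*v^5 + 5.5118*v^4 + 0.881*v^3 + 10.6506*v^2 + 4.2564*v + 4.294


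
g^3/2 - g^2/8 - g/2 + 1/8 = (g/2 + 1/2)*(g - 1)*(g - 1/4)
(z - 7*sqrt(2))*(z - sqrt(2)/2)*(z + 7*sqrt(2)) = z^3 - sqrt(2)*z^2/2 - 98*z + 49*sqrt(2)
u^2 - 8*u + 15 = (u - 5)*(u - 3)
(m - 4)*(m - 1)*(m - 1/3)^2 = m^4 - 17*m^3/3 + 67*m^2/9 - 29*m/9 + 4/9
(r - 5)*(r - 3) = r^2 - 8*r + 15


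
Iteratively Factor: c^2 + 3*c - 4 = (c + 4)*(c - 1)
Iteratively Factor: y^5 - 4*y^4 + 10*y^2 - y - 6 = (y + 1)*(y^4 - 5*y^3 + 5*y^2 + 5*y - 6) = (y + 1)^2*(y^3 - 6*y^2 + 11*y - 6) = (y - 1)*(y + 1)^2*(y^2 - 5*y + 6) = (y - 3)*(y - 1)*(y + 1)^2*(y - 2)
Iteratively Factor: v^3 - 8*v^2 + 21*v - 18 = (v - 2)*(v^2 - 6*v + 9) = (v - 3)*(v - 2)*(v - 3)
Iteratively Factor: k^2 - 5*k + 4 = (k - 4)*(k - 1)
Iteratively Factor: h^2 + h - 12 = (h + 4)*(h - 3)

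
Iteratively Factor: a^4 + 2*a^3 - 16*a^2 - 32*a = (a)*(a^3 + 2*a^2 - 16*a - 32) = a*(a + 4)*(a^2 - 2*a - 8) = a*(a - 4)*(a + 4)*(a + 2)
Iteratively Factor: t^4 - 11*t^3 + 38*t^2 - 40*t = (t - 2)*(t^3 - 9*t^2 + 20*t) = (t - 5)*(t - 2)*(t^2 - 4*t) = t*(t - 5)*(t - 2)*(t - 4)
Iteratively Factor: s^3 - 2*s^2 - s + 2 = (s - 1)*(s^2 - s - 2) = (s - 1)*(s + 1)*(s - 2)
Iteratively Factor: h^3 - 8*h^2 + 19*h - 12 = (h - 4)*(h^2 - 4*h + 3) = (h - 4)*(h - 1)*(h - 3)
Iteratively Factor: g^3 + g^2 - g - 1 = (g - 1)*(g^2 + 2*g + 1) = (g - 1)*(g + 1)*(g + 1)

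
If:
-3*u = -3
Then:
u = 1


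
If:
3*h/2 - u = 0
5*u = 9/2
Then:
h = 3/5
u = 9/10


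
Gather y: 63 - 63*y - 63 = -63*y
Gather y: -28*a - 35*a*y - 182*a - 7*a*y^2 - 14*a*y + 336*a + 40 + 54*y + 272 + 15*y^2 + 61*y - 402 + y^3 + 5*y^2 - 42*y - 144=126*a + y^3 + y^2*(20 - 7*a) + y*(73 - 49*a) - 234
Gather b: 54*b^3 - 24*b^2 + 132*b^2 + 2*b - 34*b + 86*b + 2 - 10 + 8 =54*b^3 + 108*b^2 + 54*b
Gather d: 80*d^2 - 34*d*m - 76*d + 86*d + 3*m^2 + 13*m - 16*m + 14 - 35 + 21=80*d^2 + d*(10 - 34*m) + 3*m^2 - 3*m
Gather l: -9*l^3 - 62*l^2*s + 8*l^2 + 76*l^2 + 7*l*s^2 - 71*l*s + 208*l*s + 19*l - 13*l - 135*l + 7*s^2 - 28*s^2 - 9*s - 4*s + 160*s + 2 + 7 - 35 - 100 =-9*l^3 + l^2*(84 - 62*s) + l*(7*s^2 + 137*s - 129) - 21*s^2 + 147*s - 126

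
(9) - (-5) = 14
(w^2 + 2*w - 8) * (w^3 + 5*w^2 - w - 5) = w^5 + 7*w^4 + w^3 - 47*w^2 - 2*w + 40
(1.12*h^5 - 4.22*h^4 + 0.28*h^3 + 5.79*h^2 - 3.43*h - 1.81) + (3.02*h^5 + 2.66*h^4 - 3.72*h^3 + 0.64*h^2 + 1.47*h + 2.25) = 4.14*h^5 - 1.56*h^4 - 3.44*h^3 + 6.43*h^2 - 1.96*h + 0.44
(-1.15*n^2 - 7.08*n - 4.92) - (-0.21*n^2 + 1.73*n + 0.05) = -0.94*n^2 - 8.81*n - 4.97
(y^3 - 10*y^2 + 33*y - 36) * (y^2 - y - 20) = y^5 - 11*y^4 + 23*y^3 + 131*y^2 - 624*y + 720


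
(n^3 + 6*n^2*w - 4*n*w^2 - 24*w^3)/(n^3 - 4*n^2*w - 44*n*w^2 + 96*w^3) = (-n - 2*w)/(-n + 8*w)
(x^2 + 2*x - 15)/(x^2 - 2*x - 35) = (x - 3)/(x - 7)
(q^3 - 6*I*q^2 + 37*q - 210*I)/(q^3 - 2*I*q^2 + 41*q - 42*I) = (q - 5*I)/(q - I)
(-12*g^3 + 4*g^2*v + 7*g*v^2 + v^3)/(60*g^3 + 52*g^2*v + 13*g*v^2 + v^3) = (-g + v)/(5*g + v)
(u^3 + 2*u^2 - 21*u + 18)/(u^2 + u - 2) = (u^2 + 3*u - 18)/(u + 2)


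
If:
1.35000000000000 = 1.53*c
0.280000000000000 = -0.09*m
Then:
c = 0.88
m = -3.11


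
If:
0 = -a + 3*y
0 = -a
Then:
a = 0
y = 0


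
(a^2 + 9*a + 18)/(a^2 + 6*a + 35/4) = 4*(a^2 + 9*a + 18)/(4*a^2 + 24*a + 35)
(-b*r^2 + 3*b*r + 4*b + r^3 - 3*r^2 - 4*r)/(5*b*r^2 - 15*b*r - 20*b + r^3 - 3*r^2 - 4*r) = (-b + r)/(5*b + r)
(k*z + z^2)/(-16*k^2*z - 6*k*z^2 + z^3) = (k + z)/(-16*k^2 - 6*k*z + z^2)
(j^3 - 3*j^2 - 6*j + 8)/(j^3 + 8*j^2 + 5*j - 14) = (j - 4)/(j + 7)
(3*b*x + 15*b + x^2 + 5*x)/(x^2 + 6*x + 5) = (3*b + x)/(x + 1)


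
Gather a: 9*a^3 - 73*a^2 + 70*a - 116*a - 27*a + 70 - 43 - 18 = 9*a^3 - 73*a^2 - 73*a + 9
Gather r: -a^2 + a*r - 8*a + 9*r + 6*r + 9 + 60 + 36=-a^2 - 8*a + r*(a + 15) + 105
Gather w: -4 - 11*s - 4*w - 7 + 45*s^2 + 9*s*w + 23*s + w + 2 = 45*s^2 + 12*s + w*(9*s - 3) - 9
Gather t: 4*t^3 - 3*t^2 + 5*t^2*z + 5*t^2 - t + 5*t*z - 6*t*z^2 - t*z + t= 4*t^3 + t^2*(5*z + 2) + t*(-6*z^2 + 4*z)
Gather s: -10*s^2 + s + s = -10*s^2 + 2*s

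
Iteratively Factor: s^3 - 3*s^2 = (s)*(s^2 - 3*s) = s^2*(s - 3)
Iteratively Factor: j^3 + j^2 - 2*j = (j + 2)*(j^2 - j) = (j - 1)*(j + 2)*(j)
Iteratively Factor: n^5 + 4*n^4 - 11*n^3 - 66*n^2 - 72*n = (n + 3)*(n^4 + n^3 - 14*n^2 - 24*n) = n*(n + 3)*(n^3 + n^2 - 14*n - 24) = n*(n - 4)*(n + 3)*(n^2 + 5*n + 6) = n*(n - 4)*(n + 2)*(n + 3)*(n + 3)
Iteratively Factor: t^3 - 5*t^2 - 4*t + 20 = (t - 2)*(t^2 - 3*t - 10) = (t - 2)*(t + 2)*(t - 5)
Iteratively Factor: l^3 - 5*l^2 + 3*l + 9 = (l + 1)*(l^2 - 6*l + 9) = (l - 3)*(l + 1)*(l - 3)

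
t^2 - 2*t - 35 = (t - 7)*(t + 5)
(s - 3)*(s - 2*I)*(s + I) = s^3 - 3*s^2 - I*s^2 + 2*s + 3*I*s - 6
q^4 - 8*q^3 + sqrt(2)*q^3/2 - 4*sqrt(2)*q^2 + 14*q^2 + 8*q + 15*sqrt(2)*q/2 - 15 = (q - 5)*(q - 3)*(q - sqrt(2)/2)*(q + sqrt(2))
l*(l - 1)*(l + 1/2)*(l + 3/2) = l^4 + l^3 - 5*l^2/4 - 3*l/4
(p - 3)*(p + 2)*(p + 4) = p^3 + 3*p^2 - 10*p - 24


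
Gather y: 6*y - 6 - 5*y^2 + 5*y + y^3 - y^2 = y^3 - 6*y^2 + 11*y - 6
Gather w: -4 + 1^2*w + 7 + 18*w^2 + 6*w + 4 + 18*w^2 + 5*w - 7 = 36*w^2 + 12*w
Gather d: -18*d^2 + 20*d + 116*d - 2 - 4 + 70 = -18*d^2 + 136*d + 64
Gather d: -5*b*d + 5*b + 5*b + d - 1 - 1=10*b + d*(1 - 5*b) - 2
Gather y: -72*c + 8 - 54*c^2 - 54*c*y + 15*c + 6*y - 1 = -54*c^2 - 57*c + y*(6 - 54*c) + 7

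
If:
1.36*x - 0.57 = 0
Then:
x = 0.42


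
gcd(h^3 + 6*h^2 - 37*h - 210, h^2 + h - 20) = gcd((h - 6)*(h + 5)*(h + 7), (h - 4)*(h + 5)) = h + 5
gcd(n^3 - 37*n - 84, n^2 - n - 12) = n + 3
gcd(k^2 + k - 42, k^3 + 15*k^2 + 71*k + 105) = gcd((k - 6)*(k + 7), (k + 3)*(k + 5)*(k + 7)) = k + 7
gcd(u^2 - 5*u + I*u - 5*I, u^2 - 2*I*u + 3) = u + I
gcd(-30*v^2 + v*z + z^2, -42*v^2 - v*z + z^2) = 6*v + z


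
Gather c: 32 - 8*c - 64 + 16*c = 8*c - 32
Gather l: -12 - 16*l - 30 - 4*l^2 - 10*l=-4*l^2 - 26*l - 42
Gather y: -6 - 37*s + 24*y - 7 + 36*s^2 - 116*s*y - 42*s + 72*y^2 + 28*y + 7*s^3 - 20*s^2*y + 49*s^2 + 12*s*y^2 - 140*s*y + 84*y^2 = 7*s^3 + 85*s^2 - 79*s + y^2*(12*s + 156) + y*(-20*s^2 - 256*s + 52) - 13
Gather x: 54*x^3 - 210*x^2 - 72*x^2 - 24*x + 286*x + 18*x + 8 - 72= 54*x^3 - 282*x^2 + 280*x - 64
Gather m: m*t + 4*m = m*(t + 4)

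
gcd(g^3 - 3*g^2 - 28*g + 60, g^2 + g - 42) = g - 6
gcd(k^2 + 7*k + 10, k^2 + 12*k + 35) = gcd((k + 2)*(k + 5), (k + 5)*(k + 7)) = k + 5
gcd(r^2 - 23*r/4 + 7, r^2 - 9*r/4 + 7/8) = r - 7/4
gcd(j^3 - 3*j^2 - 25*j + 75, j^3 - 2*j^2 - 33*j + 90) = j^2 - 8*j + 15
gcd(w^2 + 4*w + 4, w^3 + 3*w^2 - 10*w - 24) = w + 2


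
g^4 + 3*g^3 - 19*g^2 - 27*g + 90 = (g - 3)*(g - 2)*(g + 3)*(g + 5)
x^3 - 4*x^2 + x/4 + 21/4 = (x - 7/2)*(x - 3/2)*(x + 1)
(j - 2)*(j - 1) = j^2 - 3*j + 2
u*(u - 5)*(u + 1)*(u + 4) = u^4 - 21*u^2 - 20*u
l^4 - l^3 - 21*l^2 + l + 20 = (l - 5)*(l - 1)*(l + 1)*(l + 4)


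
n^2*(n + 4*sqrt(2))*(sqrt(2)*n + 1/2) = sqrt(2)*n^4 + 17*n^3/2 + 2*sqrt(2)*n^2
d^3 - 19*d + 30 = (d - 3)*(d - 2)*(d + 5)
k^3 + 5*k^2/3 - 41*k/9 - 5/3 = (k - 5/3)*(k + 1/3)*(k + 3)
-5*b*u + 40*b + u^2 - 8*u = (-5*b + u)*(u - 8)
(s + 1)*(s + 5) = s^2 + 6*s + 5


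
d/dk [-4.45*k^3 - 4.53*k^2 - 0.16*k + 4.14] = -13.35*k^2 - 9.06*k - 0.16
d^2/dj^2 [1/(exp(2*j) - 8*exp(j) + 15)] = 4*((2 - exp(j))*(exp(2*j) - 8*exp(j) + 15) + 2*(exp(j) - 4)^2*exp(j))*exp(j)/(exp(2*j) - 8*exp(j) + 15)^3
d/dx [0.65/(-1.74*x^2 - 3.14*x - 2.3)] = (2.262*x + 2.041)/(1.74*x^2 + 3.14*x + 2.3)^2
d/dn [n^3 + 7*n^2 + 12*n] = 3*n^2 + 14*n + 12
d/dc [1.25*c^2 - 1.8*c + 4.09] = 2.5*c - 1.8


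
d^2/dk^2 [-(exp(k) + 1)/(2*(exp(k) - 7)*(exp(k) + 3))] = (-exp(4*k) - 8*exp(3*k) - 114*exp(2*k) - 16*exp(k) - 357)*exp(k)/(2*(exp(6*k) - 12*exp(5*k) - 15*exp(4*k) + 440*exp(3*k) + 315*exp(2*k) - 5292*exp(k) - 9261))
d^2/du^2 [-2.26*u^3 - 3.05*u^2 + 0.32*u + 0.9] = -13.56*u - 6.1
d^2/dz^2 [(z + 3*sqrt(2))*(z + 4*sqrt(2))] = 2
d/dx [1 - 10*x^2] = -20*x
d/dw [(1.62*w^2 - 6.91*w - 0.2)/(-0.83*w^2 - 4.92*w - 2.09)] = (-13.7057*w^2 - 7.1036*w + 13.4579)/(0.6889*w^4 + 8.1672*w^3 + 27.6758*w^2 + 20.5656*w + 4.3681)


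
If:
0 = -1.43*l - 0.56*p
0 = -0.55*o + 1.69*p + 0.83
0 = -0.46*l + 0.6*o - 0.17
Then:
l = 0.14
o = 0.39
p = -0.36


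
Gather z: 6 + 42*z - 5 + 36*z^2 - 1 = 36*z^2 + 42*z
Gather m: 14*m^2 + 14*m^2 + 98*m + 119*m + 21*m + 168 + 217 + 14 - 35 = 28*m^2 + 238*m + 364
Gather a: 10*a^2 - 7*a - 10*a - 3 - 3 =10*a^2 - 17*a - 6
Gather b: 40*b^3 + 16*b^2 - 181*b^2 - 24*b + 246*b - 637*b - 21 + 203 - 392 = 40*b^3 - 165*b^2 - 415*b - 210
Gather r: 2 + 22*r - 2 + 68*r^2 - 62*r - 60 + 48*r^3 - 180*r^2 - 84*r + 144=48*r^3 - 112*r^2 - 124*r + 84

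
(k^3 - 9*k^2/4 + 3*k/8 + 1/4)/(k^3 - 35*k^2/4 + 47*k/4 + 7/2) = (k - 1/2)/(k - 7)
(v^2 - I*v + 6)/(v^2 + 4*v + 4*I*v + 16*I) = (v^2 - I*v + 6)/(v^2 + 4*v*(1 + I) + 16*I)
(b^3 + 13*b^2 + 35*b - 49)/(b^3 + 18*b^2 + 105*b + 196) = (b - 1)/(b + 4)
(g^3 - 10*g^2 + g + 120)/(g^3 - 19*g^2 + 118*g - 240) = (g + 3)/(g - 6)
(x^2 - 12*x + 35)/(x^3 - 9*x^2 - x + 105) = 1/(x + 3)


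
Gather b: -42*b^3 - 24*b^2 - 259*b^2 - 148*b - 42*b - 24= -42*b^3 - 283*b^2 - 190*b - 24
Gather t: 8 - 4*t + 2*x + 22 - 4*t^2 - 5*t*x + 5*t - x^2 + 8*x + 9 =-4*t^2 + t*(1 - 5*x) - x^2 + 10*x + 39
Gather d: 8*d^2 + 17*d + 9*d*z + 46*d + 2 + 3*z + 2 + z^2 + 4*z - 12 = 8*d^2 + d*(9*z + 63) + z^2 + 7*z - 8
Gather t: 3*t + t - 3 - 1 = 4*t - 4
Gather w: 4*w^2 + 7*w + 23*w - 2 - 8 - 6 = 4*w^2 + 30*w - 16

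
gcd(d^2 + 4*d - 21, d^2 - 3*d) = d - 3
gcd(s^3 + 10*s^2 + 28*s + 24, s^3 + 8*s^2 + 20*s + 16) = s^2 + 4*s + 4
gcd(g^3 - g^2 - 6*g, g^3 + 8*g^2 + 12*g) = g^2 + 2*g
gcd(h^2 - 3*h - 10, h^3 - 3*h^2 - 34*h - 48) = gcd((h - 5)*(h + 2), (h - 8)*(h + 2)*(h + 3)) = h + 2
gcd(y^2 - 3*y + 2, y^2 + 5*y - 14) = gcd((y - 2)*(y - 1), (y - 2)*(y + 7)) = y - 2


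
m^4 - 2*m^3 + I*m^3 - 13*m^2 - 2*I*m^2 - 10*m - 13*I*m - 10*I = (m - 5)*(m + 1)*(m + 2)*(m + I)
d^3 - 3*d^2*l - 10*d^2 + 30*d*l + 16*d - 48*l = (d - 8)*(d - 2)*(d - 3*l)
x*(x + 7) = x^2 + 7*x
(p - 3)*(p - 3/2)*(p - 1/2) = p^3 - 5*p^2 + 27*p/4 - 9/4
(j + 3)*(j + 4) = j^2 + 7*j + 12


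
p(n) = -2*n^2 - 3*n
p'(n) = -4*n - 3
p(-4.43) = -25.96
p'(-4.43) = 14.72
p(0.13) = -0.42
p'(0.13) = -3.52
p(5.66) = -81.05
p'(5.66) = -25.64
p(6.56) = -105.75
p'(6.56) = -29.24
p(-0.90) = 1.08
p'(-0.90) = 0.60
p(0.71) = -3.14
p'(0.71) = -5.84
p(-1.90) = -1.52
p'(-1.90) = 4.60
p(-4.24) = -23.24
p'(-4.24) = 13.96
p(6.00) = -90.00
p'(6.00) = -27.00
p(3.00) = -27.00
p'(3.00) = -15.00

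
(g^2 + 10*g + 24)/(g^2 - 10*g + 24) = (g^2 + 10*g + 24)/(g^2 - 10*g + 24)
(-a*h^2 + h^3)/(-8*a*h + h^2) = h*(a - h)/(8*a - h)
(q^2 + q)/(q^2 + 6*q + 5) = q/(q + 5)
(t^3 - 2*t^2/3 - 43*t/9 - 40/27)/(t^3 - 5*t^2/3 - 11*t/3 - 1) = (t^2 - t - 40/9)/(t^2 - 2*t - 3)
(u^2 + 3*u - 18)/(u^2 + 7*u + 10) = (u^2 + 3*u - 18)/(u^2 + 7*u + 10)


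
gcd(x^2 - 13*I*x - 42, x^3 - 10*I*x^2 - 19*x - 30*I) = x - 6*I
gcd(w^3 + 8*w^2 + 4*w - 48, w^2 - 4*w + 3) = 1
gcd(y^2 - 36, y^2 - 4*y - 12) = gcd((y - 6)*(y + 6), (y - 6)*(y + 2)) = y - 6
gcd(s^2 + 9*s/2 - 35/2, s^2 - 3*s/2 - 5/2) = s - 5/2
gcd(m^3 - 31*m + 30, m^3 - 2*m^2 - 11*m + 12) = m - 1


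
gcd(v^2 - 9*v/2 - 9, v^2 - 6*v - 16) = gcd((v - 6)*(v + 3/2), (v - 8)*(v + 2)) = 1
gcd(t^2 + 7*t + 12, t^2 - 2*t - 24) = t + 4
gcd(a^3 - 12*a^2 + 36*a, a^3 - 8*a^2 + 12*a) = a^2 - 6*a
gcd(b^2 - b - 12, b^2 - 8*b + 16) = b - 4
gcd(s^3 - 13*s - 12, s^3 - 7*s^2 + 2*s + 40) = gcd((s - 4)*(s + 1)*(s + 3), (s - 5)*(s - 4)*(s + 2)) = s - 4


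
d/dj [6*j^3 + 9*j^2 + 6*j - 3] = 18*j^2 + 18*j + 6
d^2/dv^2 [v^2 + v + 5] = 2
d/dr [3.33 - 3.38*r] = -3.38000000000000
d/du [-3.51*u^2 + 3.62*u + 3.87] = 3.62 - 7.02*u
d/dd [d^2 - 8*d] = 2*d - 8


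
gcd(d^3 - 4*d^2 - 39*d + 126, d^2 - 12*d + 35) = d - 7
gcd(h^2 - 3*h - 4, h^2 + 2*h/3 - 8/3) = 1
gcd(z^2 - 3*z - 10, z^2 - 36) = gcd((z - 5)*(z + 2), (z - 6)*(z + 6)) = 1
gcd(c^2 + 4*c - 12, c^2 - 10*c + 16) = c - 2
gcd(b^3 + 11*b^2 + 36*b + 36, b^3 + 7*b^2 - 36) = b^2 + 9*b + 18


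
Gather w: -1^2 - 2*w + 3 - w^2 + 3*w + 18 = -w^2 + w + 20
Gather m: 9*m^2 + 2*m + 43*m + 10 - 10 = 9*m^2 + 45*m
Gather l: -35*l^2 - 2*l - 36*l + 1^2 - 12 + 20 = -35*l^2 - 38*l + 9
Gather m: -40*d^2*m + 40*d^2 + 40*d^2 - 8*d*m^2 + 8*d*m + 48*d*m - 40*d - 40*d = 80*d^2 - 8*d*m^2 - 80*d + m*(-40*d^2 + 56*d)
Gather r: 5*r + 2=5*r + 2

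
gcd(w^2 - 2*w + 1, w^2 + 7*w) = 1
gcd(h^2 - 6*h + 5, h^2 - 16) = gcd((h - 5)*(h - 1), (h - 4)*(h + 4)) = 1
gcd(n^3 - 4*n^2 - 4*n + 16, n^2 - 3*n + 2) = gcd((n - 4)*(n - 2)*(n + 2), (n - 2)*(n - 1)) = n - 2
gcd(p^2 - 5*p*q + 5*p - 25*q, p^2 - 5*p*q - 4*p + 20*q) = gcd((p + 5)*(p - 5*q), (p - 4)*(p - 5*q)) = p - 5*q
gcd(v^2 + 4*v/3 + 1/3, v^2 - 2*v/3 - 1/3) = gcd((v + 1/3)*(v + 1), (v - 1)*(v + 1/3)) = v + 1/3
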